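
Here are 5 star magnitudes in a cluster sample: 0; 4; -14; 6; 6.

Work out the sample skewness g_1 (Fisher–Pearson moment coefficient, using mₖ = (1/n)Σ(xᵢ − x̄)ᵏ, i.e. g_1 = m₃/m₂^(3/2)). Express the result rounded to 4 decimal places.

x̄ = (0 + 4 - 14 + 6 + 6) / 5 = 0.4000
deviations (xᵢ − x̄): -0.4000, 3.6000, -14.4000, 5.6000, 5.6000
Σ(xᵢ − x̄)² = 283.2000 ⇒ m₂ = 283.2000/5 = 56.64000
Σ(xᵢ − x̄)³ = -2588.1600 ⇒ m₃ = -2588.1600/5 = -517.63200
m₂^(3/2) = 56.64000^(1.5) = 426.27010
g_1 = m₃ / m₂^(3/2) = -517.63200 / 426.27010 ≈ -1.2143

-1.2143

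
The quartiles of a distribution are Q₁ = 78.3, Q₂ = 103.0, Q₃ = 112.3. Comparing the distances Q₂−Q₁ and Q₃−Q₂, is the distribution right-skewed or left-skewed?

Q₂ − Q₁ = 24.7;  Q₃ − Q₂ = 9.3
Q₂ − Q₁ > Q₃ − Q₂ ⇒ the lower half is more spread out ⇒ left-skewed.

left-skewed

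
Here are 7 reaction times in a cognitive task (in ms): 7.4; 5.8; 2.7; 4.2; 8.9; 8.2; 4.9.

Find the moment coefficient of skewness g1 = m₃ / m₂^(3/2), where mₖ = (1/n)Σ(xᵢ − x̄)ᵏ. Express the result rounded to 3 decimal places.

x̄ = (7.4 + 5.8 + 2.7 + 4.2 + 8.9 + 8.2 + 4.9) / 7 = 6.0143
deviations (xᵢ − x̄): 1.3857, -0.2143, -3.3143, -1.8143, 2.8857, 2.1857, -1.1143
Σ(xᵢ − x̄)² = 30.5886 ⇒ m₂ = 30.5886/7 = 4.36980
Σ(xᵢ − x̄)³ = -6.6380 ⇒ m₃ = -6.6380/7 = -0.94828
m₂^(3/2) = 4.36980^(1.5) = 9.13465
g1 = m₃ / m₂^(3/2) = -0.94828 / 9.13465 ≈ -0.104

-0.104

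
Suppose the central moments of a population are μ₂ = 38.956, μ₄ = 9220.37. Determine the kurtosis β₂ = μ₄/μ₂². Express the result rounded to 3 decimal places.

6.076

μ₂² = 38.956² = 1517.56994
μ₄/μ₂² = 9220.37 / 1517.56994 = 6.07575
β₂ ≈ 6.076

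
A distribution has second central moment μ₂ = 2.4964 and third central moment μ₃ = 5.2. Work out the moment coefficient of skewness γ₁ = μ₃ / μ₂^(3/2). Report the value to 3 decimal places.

σ = √μ₂ = √2.4964 = 1.58000
σ³ = μ₂^(3/2) = 3.94431
γ₁ = μ₃/σ³ = 5.2 / 3.94431 ≈ 1.318

1.318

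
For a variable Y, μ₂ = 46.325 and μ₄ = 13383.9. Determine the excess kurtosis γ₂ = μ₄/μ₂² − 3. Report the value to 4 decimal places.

3.2367

μ₂² = 46.325² = 2146.00563
μ₄/μ₂² = 13383.9 / 2146.00563 = 6.23666
γ₂ = 6.23666 − 3 ≈ 3.2367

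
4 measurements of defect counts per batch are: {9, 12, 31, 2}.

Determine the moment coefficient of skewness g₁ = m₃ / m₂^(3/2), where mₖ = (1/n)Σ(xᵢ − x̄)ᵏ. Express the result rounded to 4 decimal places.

0.7565

x̄ = (9 + 12 + 31 + 2) / 4 = 13.5000
deviations (xᵢ − x̄): -4.5000, -1.5000, 17.5000, -11.5000
Σ(xᵢ − x̄)² = 461.0000 ⇒ m₂ = 461.0000/4 = 115.25000
Σ(xᵢ − x̄)³ = 3744.0000 ⇒ m₃ = 3744.0000/4 = 936.00000
m₂^(3/2) = 115.25000^(1.5) = 1237.26122
g₁ = m₃ / m₂^(3/2) = 936.00000 / 1237.26122 ≈ 0.7565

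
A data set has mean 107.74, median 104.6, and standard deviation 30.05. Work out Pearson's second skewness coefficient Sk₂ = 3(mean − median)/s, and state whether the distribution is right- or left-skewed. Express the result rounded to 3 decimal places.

0.313, right-skewed

Sk₂ = 3(107.74 − 104.6) / 30.05 = 3 × 3.1400 / 30.05
    = 9.4200 / 30.05 ≈ 0.313
Sk₂ > 0 ⇒ mean > median ⇒ right-skewed (positive skew).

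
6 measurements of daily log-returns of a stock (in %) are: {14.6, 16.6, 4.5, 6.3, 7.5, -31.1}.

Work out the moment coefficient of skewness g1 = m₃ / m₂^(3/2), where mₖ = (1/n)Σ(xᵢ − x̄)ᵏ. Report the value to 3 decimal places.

-1.484

x̄ = (14.6 + 16.6 + 4.5 + 6.3 + 7.5 - 31.1) / 6 = 3.0667
deviations (xᵢ − x̄): 11.5333, 13.5333, 1.4333, 3.2333, 4.4333, -34.1667
Σ(xᵢ − x̄)² = 1515.6933 ⇒ m₂ = 1515.6933/6 = 252.61556
Σ(xᵢ − x̄)³ = -35748.1724 ⇒ m₃ = -35748.1724/6 = -5958.02874
m₂^(3/2) = 252.61556^(1.5) = 4015.04239
g1 = m₃ / m₂^(3/2) = -5958.02874 / 4015.04239 ≈ -1.484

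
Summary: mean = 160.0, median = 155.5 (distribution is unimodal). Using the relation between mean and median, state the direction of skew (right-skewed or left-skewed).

right-skewed

mean − median = 160.0 − 155.5 = 4.5
mean > median ⇒ the longer tail is on the right ⇒ right-skewed (positively skewed).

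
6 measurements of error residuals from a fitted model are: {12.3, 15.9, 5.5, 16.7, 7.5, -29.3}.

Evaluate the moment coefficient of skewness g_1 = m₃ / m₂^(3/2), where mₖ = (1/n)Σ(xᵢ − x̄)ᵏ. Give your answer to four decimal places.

x̄ = (12.3 + 15.9 + 5.5 + 16.7 + 7.5 - 29.3) / 6 = 4.7667
deviations (xᵢ − x̄): 7.5333, 11.1333, 0.7333, 11.9333, 2.7333, -34.0667
Σ(xᵢ − x̄)² = 1491.6533 ⇒ m₂ = 1491.6533/6 = 248.60889
Σ(xᵢ − x̄)³ = -36007.9644 ⇒ m₃ = -36007.9644/6 = -6001.32741
m₂^(3/2) = 248.60889^(1.5) = 3919.89992
g_1 = m₃ / m₂^(3/2) = -6001.32741 / 3919.89992 ≈ -1.5310

-1.5310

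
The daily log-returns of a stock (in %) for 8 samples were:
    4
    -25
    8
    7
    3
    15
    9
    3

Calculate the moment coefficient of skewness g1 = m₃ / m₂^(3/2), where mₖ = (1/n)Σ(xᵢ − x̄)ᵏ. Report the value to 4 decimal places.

-1.7567

x̄ = (4 - 25 + 8 + 7 + 3 + 15 + 9 + 3) / 8 = 3.0000
deviations (xᵢ − x̄): 1.0000, -28.0000, 5.0000, 4.0000, 0.0000, 12.0000, 6.0000, 0.0000
Σ(xᵢ − x̄)² = 1006.0000 ⇒ m₂ = 1006.0000/8 = 125.75000
Σ(xᵢ − x̄)³ = -19818.0000 ⇒ m₃ = -19818.0000/8 = -2477.25000
m₂^(3/2) = 125.75000^(1.5) = 1410.13922
g1 = m₃ / m₂^(3/2) = -2477.25000 / 1410.13922 ≈ -1.7567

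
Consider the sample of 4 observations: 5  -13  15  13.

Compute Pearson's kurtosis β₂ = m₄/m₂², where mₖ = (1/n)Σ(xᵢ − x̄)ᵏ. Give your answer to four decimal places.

2.0000

x̄ = 5.0000
Σ(xᵢ − x̄)² = 488.0000 ⇒ m₂ = 122.00000
Σ(xᵢ − x̄)⁴ = 119072.0000 ⇒ m₄ = 29768.00000
m₂² = 14884.00000
β₂ = m₄/m₂² = 29768.00000 / 14884.00000 ≈ 2.0000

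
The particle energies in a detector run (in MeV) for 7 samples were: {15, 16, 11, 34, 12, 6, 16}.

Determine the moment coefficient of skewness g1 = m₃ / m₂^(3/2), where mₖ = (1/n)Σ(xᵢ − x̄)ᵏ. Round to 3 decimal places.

x̄ = (15 + 16 + 11 + 34 + 12 + 6 + 16) / 7 = 15.7143
deviations (xᵢ − x̄): -0.7143, 0.2857, -4.7143, 18.2857, -3.7143, -9.7143, 0.2857
Σ(xᵢ − x̄)² = 465.4286 ⇒ m₂ = 465.4286/7 = 66.48980
Σ(xᵢ − x̄)³ = 5041.1020 ⇒ m₃ = 5041.1020/7 = 720.15743
m₂^(3/2) = 66.48980^(1.5) = 542.16628
g1 = m₃ / m₂^(3/2) = 720.15743 / 542.16628 ≈ 1.328

1.328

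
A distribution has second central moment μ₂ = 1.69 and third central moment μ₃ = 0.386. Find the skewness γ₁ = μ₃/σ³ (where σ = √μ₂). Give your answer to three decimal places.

σ = √μ₂ = √1.69 = 1.30000
σ³ = μ₂^(3/2) = 2.19700
γ₁ = μ₃/σ³ = 0.386 / 2.19700 ≈ 0.176

0.176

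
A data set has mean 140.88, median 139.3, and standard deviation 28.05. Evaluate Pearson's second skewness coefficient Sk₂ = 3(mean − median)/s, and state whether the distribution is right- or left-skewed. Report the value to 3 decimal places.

Sk₂ = 3(140.88 − 139.3) / 28.05 = 3 × 1.5800 / 28.05
    = 4.7400 / 28.05 ≈ 0.169
Sk₂ > 0 ⇒ mean > median ⇒ right-skewed (positive skew).

0.169, right-skewed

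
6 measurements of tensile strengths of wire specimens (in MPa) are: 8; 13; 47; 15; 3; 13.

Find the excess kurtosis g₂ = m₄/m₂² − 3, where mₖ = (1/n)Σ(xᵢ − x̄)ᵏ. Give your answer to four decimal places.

x̄ = 16.5000
Σ(xᵢ − x̄)² = 1211.5000 ⇒ m₂ = 201.91667
Σ(xᵢ − x̄)⁴ = 904105.3750 ⇒ m₄ = 150684.22917
m₂² = 40770.34028
g₂ = m₄/m₂² − 3 = 3.69593 − 3 ≈ 0.6959

0.6959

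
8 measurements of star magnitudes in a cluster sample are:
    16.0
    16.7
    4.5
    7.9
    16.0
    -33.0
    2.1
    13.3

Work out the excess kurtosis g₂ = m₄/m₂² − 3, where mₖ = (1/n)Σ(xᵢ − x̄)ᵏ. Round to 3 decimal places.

1.899

x̄ = 5.4375
Σ(xᵢ − x̄)² = 1907.3188 ⇒ m₂ = 238.41484
Σ(xᵢ − x̄)⁴ = 2227799.8073 ⇒ m₄ = 278474.97591
m₂² = 56841.63772
g₂ = m₄/m₂² − 3 = 4.89914 − 3 ≈ 1.899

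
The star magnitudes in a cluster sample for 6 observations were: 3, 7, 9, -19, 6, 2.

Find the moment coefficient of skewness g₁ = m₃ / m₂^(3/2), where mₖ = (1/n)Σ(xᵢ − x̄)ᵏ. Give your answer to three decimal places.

x̄ = (3 + 7 + 9 - 19 + 6 + 2) / 6 = 1.3333
deviations (xᵢ − x̄): 1.6667, 5.6667, 7.6667, -20.3333, 4.6667, 0.6667
Σ(xᵢ − x̄)² = 529.3333 ⇒ m₂ = 529.3333/6 = 88.22222
Σ(xᵢ − x̄)³ = -7667.5556 ⇒ m₃ = -7667.5556/6 = -1277.92593
m₂^(3/2) = 88.22222^(1.5) = 828.64209
g₁ = m₃ / m₂^(3/2) = -1277.92593 / 828.64209 ≈ -1.542

-1.542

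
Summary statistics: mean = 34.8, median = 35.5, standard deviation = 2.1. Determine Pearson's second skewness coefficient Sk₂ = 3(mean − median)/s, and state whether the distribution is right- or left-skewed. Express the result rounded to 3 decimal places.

-1.000, left-skewed

Sk₂ = 3(34.8 − 35.5) / 2.1 = 3 × -0.7000 / 2.1
    = -2.1000 / 2.1 ≈ -1.000
Sk₂ < 0 ⇒ mean < median ⇒ left-skewed (negative skew).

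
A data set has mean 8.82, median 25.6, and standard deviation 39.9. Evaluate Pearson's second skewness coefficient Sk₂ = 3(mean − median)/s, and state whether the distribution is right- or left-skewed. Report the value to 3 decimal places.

Sk₂ = 3(8.82 − 25.6) / 39.9 = 3 × -16.7800 / 39.9
    = -50.3400 / 39.9 ≈ -1.262
Sk₂ < 0 ⇒ mean < median ⇒ left-skewed (negative skew).

-1.262, left-skewed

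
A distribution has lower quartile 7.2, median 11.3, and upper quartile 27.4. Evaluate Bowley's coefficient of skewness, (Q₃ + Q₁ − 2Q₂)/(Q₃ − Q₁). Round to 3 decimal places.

numerator: Q₃ + Q₁ − 2Q₂ = 27.4 + 7.2 − 2×11.3 = 12.0000
denominator: Q₃ − Q₁ = 27.4 − 7.2 = 20.2000
Bowley skewness = 12.0000 / 20.2000 ≈ 0.594

0.594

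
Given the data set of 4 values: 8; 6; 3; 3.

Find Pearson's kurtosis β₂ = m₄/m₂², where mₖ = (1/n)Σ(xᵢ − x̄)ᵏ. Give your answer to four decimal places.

1.4074

x̄ = 5.0000
Σ(xᵢ − x̄)² = 18.0000 ⇒ m₂ = 4.50000
Σ(xᵢ − x̄)⁴ = 114.0000 ⇒ m₄ = 28.50000
m₂² = 20.25000
β₂ = m₄/m₂² = 28.50000 / 20.25000 ≈ 1.4074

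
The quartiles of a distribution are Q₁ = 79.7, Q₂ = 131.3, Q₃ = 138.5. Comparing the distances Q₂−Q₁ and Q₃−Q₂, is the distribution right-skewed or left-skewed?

left-skewed

Q₂ − Q₁ = 51.6;  Q₃ − Q₂ = 7.2
Q₂ − Q₁ > Q₃ − Q₂ ⇒ the lower half is more spread out ⇒ left-skewed.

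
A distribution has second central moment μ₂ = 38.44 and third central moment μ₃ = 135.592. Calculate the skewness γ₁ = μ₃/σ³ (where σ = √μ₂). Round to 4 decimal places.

0.5689

σ = √μ₂ = √38.44 = 6.20000
σ³ = μ₂^(3/2) = 238.32800
γ₁ = μ₃/σ³ = 135.592 / 238.32800 ≈ 0.5689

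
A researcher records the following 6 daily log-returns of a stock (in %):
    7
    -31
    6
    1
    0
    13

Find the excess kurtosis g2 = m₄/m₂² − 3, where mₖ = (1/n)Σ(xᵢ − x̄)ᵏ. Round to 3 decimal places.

x̄ = -0.6667
Σ(xᵢ − x̄)² = 1213.3333 ⇒ m₂ = 202.22222
Σ(xᵢ − x̄)⁴ = 886928.4444 ⇒ m₄ = 147821.40741
m₂² = 40893.82716
g2 = m₄/m₂² − 3 = 3.61476 − 3 ≈ 0.615

0.615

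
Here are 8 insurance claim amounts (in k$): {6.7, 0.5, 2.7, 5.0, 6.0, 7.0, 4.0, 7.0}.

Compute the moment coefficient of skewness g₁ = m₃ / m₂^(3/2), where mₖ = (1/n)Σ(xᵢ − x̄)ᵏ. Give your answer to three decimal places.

x̄ = (6.7 + 0.5 + 2.7 + 5.0 + 6.0 + 7.0 + 4.0 + 7.0) / 8 = 4.8625
deviations (xᵢ − x̄): 1.8375, -4.3625, -2.1625, 0.1375, 1.1375, 2.1375, -0.8625, 2.1375
Σ(xᵢ − x̄)² = 38.2788 ⇒ m₂ = 38.2788/8 = 4.78484
Σ(xᵢ − x̄)³ = -66.5682 ⇒ m₃ = -66.5682/8 = -8.32103
m₂^(3/2) = 4.78484^(1.5) = 10.46650
g₁ = m₃ / m₂^(3/2) = -8.32103 / 10.46650 ≈ -0.795

-0.795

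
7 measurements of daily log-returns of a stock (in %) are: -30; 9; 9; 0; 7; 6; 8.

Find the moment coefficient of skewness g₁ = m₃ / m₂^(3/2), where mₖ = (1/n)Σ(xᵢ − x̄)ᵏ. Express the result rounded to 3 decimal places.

x̄ = (-30 + 9 + 9 + 0 + 7 + 6 + 8) / 7 = 1.2857
deviations (xᵢ − x̄): -31.2857, 7.7143, 7.7143, -1.2857, 5.7143, 4.7143, 6.7143
Σ(xᵢ − x̄)² = 1199.4286 ⇒ m₂ = 1199.4286/7 = 171.34694
Σ(xᵢ − x̄)³ = -29112.2449 ⇒ m₃ = -29112.2449/7 = -4158.89213
m₂^(3/2) = 171.34694^(1.5) = 2242.92383
g₁ = m₃ / m₂^(3/2) = -4158.89213 / 2242.92383 ≈ -1.854

-1.854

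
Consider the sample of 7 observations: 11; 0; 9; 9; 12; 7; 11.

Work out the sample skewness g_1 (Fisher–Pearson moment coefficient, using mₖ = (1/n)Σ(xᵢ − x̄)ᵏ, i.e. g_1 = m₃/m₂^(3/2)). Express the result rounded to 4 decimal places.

-1.3864

x̄ = (11 + 0 + 9 + 9 + 12 + 7 + 11) / 7 = 8.4286
deviations (xᵢ − x̄): 2.5714, -8.4286, 0.5714, 0.5714, 3.5714, -1.4286, 2.5714
Σ(xᵢ − x̄)² = 99.7143 ⇒ m₂ = 99.7143/7 = 14.24490
Σ(xᵢ − x̄)³ = -521.7551 ⇒ m₃ = -521.7551/7 = -74.53644
m₂^(3/2) = 14.24490^(1.5) = 53.76368
g_1 = m₃ / m₂^(3/2) = -74.53644 / 53.76368 ≈ -1.3864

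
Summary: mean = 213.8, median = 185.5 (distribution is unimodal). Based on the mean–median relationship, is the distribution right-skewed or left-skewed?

right-skewed

mean − median = 213.8 − 185.5 = 28.3
mean > median ⇒ the longer tail is on the right ⇒ right-skewed (positively skewed).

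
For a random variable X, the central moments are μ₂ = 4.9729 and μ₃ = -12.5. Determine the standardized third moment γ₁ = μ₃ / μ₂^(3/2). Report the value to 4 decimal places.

-1.1272

σ = √μ₂ = √4.9729 = 2.23000
σ³ = μ₂^(3/2) = 11.08957
γ₁ = μ₃/σ³ = -12.5 / 11.08957 ≈ -1.1272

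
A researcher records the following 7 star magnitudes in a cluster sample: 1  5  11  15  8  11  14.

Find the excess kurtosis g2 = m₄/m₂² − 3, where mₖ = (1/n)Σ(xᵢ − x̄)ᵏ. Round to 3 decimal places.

-0.921

x̄ = 9.2857
Σ(xᵢ − x̄)² = 149.4286 ⇒ m₂ = 21.34694
Σ(xᵢ − x̄)⁴ = 6630.7580 ⇒ m₄ = 947.25115
m₂² = 455.69180
g2 = m₄/m₂² − 3 = 2.07871 − 3 ≈ -0.921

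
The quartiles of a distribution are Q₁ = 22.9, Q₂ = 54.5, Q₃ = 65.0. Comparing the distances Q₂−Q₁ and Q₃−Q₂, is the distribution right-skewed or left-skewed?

Q₂ − Q₁ = 31.6;  Q₃ − Q₂ = 10.5
Q₂ − Q₁ > Q₃ − Q₂ ⇒ the lower half is more spread out ⇒ left-skewed.

left-skewed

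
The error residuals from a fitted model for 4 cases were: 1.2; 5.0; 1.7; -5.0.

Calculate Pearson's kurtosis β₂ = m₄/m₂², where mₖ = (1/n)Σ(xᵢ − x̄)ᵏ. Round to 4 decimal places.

2.0665

x̄ = 0.7250
Σ(xᵢ − x̄)² = 52.2275 ⇒ m₂ = 13.05688
Σ(xᵢ − x̄)⁴ = 1409.1947 ⇒ m₄ = 352.29866
m₂² = 170.48198
β₂ = m₄/m₂² = 352.29866 / 170.48198 ≈ 2.0665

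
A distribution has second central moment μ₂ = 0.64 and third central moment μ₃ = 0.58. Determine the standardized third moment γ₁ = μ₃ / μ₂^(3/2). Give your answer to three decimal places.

1.133

σ = √μ₂ = √0.64 = 0.80000
σ³ = μ₂^(3/2) = 0.51200
γ₁ = μ₃/σ³ = 0.58 / 0.51200 ≈ 1.133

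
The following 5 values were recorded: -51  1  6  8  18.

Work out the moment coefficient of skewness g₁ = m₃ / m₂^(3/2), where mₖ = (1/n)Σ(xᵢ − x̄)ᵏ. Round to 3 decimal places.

x̄ = (-51 + 1 + 6 + 8 + 18) / 5 = -3.6000
deviations (xᵢ − x̄): -47.4000, 4.6000, 9.6000, 11.6000, 21.6000
Σ(xᵢ − x̄)² = 2961.2000 ⇒ m₂ = 2961.2000/5 = 592.24000
Σ(xᵢ − x̄)³ = -93875.7600 ⇒ m₃ = -93875.7600/5 = -18775.15200
m₂^(3/2) = 592.24000^(1.5) = 14412.74174
g₁ = m₃ / m₂^(3/2) = -18775.15200 / 14412.74174 ≈ -1.303

-1.303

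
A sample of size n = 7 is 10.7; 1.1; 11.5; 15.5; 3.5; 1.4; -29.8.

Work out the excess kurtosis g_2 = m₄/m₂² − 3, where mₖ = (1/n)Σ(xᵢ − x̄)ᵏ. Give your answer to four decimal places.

1.0254

x̄ = 1.9857
Σ(xᵢ − x̄)² = 1362.8486 ⇒ m₂ = 194.69265
Σ(xᵢ − x̄)⁴ = 1068092.7415 ⇒ m₄ = 152584.67735
m₂² = 37905.22916
g_2 = m₄/m₂² − 3 = 4.02543 − 3 ≈ 1.0254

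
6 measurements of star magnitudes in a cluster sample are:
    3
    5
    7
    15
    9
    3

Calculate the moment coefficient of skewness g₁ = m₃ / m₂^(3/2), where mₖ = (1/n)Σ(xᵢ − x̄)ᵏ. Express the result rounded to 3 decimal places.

0.887

x̄ = (3 + 5 + 7 + 15 + 9 + 3) / 6 = 7.0000
deviations (xᵢ − x̄): -4.0000, -2.0000, 0.0000, 8.0000, 2.0000, -4.0000
Σ(xᵢ − x̄)² = 104.0000 ⇒ m₂ = 104.0000/6 = 17.33333
Σ(xᵢ − x̄)³ = 384.0000 ⇒ m₃ = 384.0000/6 = 64.00000
m₂^(3/2) = 17.33333^(1.5) = 72.16442
g₁ = m₃ / m₂^(3/2) = 64.00000 / 72.16442 ≈ 0.887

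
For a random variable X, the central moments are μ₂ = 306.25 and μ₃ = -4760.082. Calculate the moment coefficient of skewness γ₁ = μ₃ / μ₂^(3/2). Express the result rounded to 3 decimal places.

-0.888

σ = √μ₂ = √306.25 = 17.50000
σ³ = μ₂^(3/2) = 5359.37500
γ₁ = μ₃/σ³ = -4760.082 / 5359.37500 ≈ -0.888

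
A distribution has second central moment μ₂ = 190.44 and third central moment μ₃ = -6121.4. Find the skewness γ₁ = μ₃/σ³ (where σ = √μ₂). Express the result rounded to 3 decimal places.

σ = √μ₂ = √190.44 = 13.80000
σ³ = μ₂^(3/2) = 2628.07200
γ₁ = μ₃/σ³ = -6121.4 / 2628.07200 ≈ -2.329

-2.329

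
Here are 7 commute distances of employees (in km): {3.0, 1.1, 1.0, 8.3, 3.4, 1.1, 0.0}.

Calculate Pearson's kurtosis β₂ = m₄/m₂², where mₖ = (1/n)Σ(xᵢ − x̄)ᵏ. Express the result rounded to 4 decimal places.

3.6162

x̄ = 2.5571
Σ(xᵢ − x̄)² = 47.0971 ⇒ m₂ = 6.72816
Σ(xᵢ − x̄)⁴ = 1145.9044 ⇒ m₄ = 163.70062
m₂² = 45.26818
β₂ = m₄/m₂² = 163.70062 / 45.26818 ≈ 3.6162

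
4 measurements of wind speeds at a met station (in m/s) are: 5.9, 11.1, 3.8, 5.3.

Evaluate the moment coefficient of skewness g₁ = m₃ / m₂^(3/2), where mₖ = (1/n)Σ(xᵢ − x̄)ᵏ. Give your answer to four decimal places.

0.8829

x̄ = (5.9 + 11.1 + 3.8 + 5.3) / 4 = 6.5250
deviations (xᵢ − x̄): -0.6250, 4.5750, -2.7250, -1.2250
Σ(xᵢ − x̄)² = 30.2475 ⇒ m₂ = 30.2475/4 = 7.56187
Σ(xᵢ − x̄)³ = 73.4404 ⇒ m₃ = 73.4404/4 = 18.36009
m₂^(3/2) = 7.56187^(1.5) = 20.79430
g₁ = m₃ / m₂^(3/2) = 18.36009 / 20.79430 ≈ 0.8829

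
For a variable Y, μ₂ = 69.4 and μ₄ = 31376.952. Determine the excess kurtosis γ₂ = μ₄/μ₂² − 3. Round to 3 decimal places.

3.515

μ₂² = 69.4² = 4816.36000
μ₄/μ₂² = 31376.952 / 4816.36000 = 6.51466
γ₂ = 6.51466 − 3 ≈ 3.515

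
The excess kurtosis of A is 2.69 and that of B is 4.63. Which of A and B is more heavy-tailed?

B

Higher excess kurtosis ⇒ heavier tails relative to the normal distribution.
2.69 vs 4.63: the larger is 4.63, so B has heavier tails.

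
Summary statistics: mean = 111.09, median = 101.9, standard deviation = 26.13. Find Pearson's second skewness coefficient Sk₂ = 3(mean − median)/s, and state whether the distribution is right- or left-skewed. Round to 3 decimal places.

1.055, right-skewed

Sk₂ = 3(111.09 − 101.9) / 26.13 = 3 × 9.1900 / 26.13
    = 27.5700 / 26.13 ≈ 1.055
Sk₂ > 0 ⇒ mean > median ⇒ right-skewed (positive skew).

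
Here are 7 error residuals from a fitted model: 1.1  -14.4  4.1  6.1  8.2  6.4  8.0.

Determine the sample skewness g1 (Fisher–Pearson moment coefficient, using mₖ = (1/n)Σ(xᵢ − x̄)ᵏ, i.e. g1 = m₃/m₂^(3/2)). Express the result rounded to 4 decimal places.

-1.6735

x̄ = (1.1 - 14.4 + 4.1 + 6.1 + 8.2 + 6.4 + 8.0) / 7 = 2.7857
deviations (xᵢ − x̄): -1.6857, -17.1857, 1.3143, 3.3143, 5.4143, 3.6143, 5.2143
Σ(xᵢ − x̄)² = 380.4686 ⇒ m₂ = 380.4686/7 = 54.35265
Σ(xᵢ − x̄)³ = -4694.1932 ⇒ m₃ = -4694.1932/7 = -670.59903
m₂^(3/2) = 54.35265^(1.5) = 400.71087
g1 = m₃ / m₂^(3/2) = -670.59903 / 400.71087 ≈ -1.6735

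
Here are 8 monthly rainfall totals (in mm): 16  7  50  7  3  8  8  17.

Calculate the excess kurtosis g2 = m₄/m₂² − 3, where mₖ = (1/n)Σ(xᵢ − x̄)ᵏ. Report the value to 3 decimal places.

x̄ = 14.5000
Σ(xᵢ − x̄)² = 1598.0000 ⇒ m₂ = 199.75000
Σ(xᵢ − x̄)⁴ = 1615662.5000 ⇒ m₄ = 201957.81250
m₂² = 39900.06250
g2 = m₄/m₂² − 3 = 5.06159 − 3 ≈ 2.062

2.062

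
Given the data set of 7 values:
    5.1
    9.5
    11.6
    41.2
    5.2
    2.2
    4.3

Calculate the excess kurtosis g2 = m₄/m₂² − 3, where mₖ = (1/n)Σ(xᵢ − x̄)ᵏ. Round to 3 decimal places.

1.653

x̄ = 11.3000
Σ(xᵢ − x̄)² = 1104.8000 ⇒ m₂ = 157.82857
Σ(xᵢ − x̄)⁴ = 811385.0996 ⇒ m₄ = 115912.15709
m₂² = 24909.85796
g2 = m₄/m₂² − 3 = 4.65326 − 3 ≈ 1.653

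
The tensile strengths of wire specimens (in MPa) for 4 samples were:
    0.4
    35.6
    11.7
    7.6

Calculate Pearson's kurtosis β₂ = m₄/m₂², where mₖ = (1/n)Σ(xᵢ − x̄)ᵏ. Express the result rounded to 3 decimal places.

x̄ = 13.8250
Σ(xᵢ − x̄)² = 697.6475 ⇒ m₂ = 174.41188
Σ(xᵢ − x̄)⁴ = 258823.8952 ⇒ m₄ = 64705.97380
m₂² = 30419.50214
β₂ = m₄/m₂² = 64705.97380 / 30419.50214 ≈ 2.127

2.127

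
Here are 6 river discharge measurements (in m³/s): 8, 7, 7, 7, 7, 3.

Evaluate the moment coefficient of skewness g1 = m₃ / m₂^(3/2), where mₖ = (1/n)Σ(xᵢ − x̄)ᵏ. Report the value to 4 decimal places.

-1.5655

x̄ = (8 + 7 + 7 + 7 + 7 + 3) / 6 = 6.5000
deviations (xᵢ − x̄): 1.5000, 0.5000, 0.5000, 0.5000, 0.5000, -3.5000
Σ(xᵢ − x̄)² = 15.5000 ⇒ m₂ = 15.5000/6 = 2.58333
Σ(xᵢ − x̄)³ = -39.0000 ⇒ m₃ = -39.0000/6 = -6.50000
m₂^(3/2) = 2.58333^(1.5) = 4.15213
g1 = m₃ / m₂^(3/2) = -6.50000 / 4.15213 ≈ -1.5655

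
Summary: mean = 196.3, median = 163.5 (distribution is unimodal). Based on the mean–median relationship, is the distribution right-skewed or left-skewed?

mean − median = 196.3 − 163.5 = 32.8
mean > median ⇒ the longer tail is on the right ⇒ right-skewed (positively skewed).

right-skewed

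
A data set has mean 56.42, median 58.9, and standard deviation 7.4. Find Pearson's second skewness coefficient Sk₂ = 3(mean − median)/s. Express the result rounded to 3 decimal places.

Sk₂ = 3(56.42 − 58.9) / 7.4 = 3 × -2.4800 / 7.4
    = -7.4400 / 7.4 ≈ -1.005

-1.005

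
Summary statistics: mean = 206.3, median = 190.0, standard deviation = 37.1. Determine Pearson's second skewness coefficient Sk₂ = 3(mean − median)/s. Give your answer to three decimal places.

1.318

Sk₂ = 3(206.3 − 190.0) / 37.1 = 3 × 16.3000 / 37.1
    = 48.9000 / 37.1 ≈ 1.318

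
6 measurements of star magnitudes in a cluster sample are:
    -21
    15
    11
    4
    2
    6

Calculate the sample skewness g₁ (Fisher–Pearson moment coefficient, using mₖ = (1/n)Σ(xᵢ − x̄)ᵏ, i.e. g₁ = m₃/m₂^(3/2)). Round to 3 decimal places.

x̄ = (-21 + 15 + 11 + 4 + 2 + 6) / 6 = 2.8333
deviations (xᵢ − x̄): -23.8333, 12.1667, 8.1667, 1.1667, -0.8333, 3.1667
Σ(xᵢ − x̄)² = 794.8333 ⇒ m₂ = 794.8333/6 = 132.47222
Σ(xᵢ − x̄)³ = -11159.5556 ⇒ m₃ = -11159.5556/6 = -1859.92593
m₂^(3/2) = 132.47222^(1.5) = 1524.70994
g₁ = m₃ / m₂^(3/2) = -1859.92593 / 1524.70994 ≈ -1.220

-1.220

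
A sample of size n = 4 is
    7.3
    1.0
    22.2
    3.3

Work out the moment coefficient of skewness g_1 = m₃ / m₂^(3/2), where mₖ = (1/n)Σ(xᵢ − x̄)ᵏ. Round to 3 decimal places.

0.911

x̄ = (7.3 + 1.0 + 22.2 + 3.3) / 4 = 8.4500
deviations (xᵢ − x̄): -1.1500, -7.4500, 13.7500, -5.1500
Σ(xᵢ − x̄)² = 272.4100 ⇒ m₂ = 272.4100/4 = 68.10250
Σ(xᵢ − x̄)³ = 2048.0040 ⇒ m₃ = 2048.0040/4 = 512.00100
m₂^(3/2) = 68.10250^(1.5) = 562.01070
g_1 = m₃ / m₂^(3/2) = 512.00100 / 562.01070 ≈ 0.911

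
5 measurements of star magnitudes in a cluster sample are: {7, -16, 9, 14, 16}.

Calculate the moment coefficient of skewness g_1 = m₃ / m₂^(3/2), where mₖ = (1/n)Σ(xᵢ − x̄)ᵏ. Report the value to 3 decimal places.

x̄ = (7 - 16 + 9 + 14 + 16) / 5 = 6.0000
deviations (xᵢ − x̄): 1.0000, -22.0000, 3.0000, 8.0000, 10.0000
Σ(xᵢ − x̄)² = 658.0000 ⇒ m₂ = 658.0000/5 = 131.60000
Σ(xᵢ − x̄)³ = -9108.0000 ⇒ m₃ = -9108.0000/5 = -1821.60000
m₂^(3/2) = 131.60000^(1.5) = 1509.67629
g_1 = m₃ / m₂^(3/2) = -1821.60000 / 1509.67629 ≈ -1.207

-1.207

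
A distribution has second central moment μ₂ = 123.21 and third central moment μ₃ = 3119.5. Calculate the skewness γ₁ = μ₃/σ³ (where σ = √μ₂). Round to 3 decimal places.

2.281

σ = √μ₂ = √123.21 = 11.10000
σ³ = μ₂^(3/2) = 1367.63100
γ₁ = μ₃/σ³ = 3119.5 / 1367.63100 ≈ 2.281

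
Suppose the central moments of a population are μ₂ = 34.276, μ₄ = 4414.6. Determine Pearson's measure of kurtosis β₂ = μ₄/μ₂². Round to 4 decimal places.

μ₂² = 34.276² = 1174.84418
μ₄/μ₂² = 4414.6 / 1174.84418 = 3.75760
β₂ ≈ 3.7576

3.7576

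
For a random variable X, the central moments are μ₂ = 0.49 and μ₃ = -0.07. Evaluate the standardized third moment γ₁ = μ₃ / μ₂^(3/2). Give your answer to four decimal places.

σ = √μ₂ = √0.49 = 0.70000
σ³ = μ₂^(3/2) = 0.34300
γ₁ = μ₃/σ³ = -0.07 / 0.34300 ≈ -0.2041

-0.2041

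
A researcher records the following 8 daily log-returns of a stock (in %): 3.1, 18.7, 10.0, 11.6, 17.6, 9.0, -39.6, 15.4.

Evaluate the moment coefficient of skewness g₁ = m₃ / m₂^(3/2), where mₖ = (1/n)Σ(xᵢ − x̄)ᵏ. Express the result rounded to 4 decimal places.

x̄ = (3.1 + 18.7 + 10.0 + 11.6 + 17.6 + 9.0 - 39.6 + 15.4) / 8 = 5.7250
deviations (xᵢ − x̄): -2.6250, 12.9750, 4.2750, 5.8750, 11.8750, 3.2750, -45.3250, 9.6750
Σ(xᵢ − x̄)² = 2527.7350 ⇒ m₂ = 2527.7350/8 = 315.96688
Σ(xᵢ − x̄)³ = -88051.1783 ⇒ m₃ = -88051.1783/8 = -11006.39728
m₂^(3/2) = 315.96688^(1.5) = 5616.45563
g₁ = m₃ / m₂^(3/2) = -11006.39728 / 5616.45563 ≈ -1.9597

-1.9597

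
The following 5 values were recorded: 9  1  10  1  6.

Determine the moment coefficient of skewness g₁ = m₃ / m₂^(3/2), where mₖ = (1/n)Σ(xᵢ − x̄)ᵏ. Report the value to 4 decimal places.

x̄ = (9 + 1 + 10 + 1 + 6) / 5 = 5.4000
deviations (xᵢ − x̄): 3.6000, -4.4000, 4.6000, -4.4000, 0.6000
Σ(xᵢ − x̄)² = 73.2000 ⇒ m₂ = 73.2000/5 = 14.64000
Σ(xᵢ − x̄)³ = -26.1600 ⇒ m₃ = -26.1600/5 = -5.23200
m₂^(3/2) = 14.64000^(1.5) = 56.01594
g₁ = m₃ / m₂^(3/2) = -5.23200 / 56.01594 ≈ -0.0934

-0.0934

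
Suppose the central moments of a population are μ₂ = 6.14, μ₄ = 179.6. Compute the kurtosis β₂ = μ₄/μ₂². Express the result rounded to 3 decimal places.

4.764

μ₂² = 6.14² = 37.69960
μ₄/μ₂² = 179.6 / 37.69960 = 4.76398
β₂ ≈ 4.764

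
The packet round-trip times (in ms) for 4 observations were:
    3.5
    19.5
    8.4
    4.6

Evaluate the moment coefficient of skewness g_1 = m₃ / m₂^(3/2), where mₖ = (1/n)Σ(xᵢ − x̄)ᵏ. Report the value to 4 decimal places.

x̄ = (3.5 + 19.5 + 8.4 + 4.6) / 4 = 9.0000
deviations (xᵢ − x̄): -5.5000, 10.5000, -0.6000, -4.4000
Σ(xᵢ − x̄)² = 160.2200 ⇒ m₂ = 160.2200/4 = 40.05500
Σ(xᵢ − x̄)³ = 905.8500 ⇒ m₃ = 905.8500/4 = 226.46250
m₂^(3/2) = 40.05500^(1.5) = 253.50417
g_1 = m₃ / m₂^(3/2) = 226.46250 / 253.50417 ≈ 0.8933

0.8933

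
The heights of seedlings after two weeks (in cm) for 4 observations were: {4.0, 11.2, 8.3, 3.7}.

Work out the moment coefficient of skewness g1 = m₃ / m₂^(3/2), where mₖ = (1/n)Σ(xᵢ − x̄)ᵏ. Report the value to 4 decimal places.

0.3016

x̄ = (4.0 + 11.2 + 8.3 + 3.7) / 4 = 6.8000
deviations (xᵢ − x̄): -2.8000, 4.4000, 1.5000, -3.1000
Σ(xᵢ − x̄)² = 39.0600 ⇒ m₂ = 39.0600/4 = 9.76500
Σ(xᵢ − x̄)³ = 36.8160 ⇒ m₃ = 36.8160/4 = 9.20400
m₂^(3/2) = 9.76500^(1.5) = 30.51465
g1 = m₃ / m₂^(3/2) = 9.20400 / 30.51465 ≈ 0.3016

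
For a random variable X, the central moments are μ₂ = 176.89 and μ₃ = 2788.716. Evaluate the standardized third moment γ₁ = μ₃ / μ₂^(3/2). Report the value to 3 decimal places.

1.185

σ = √μ₂ = √176.89 = 13.30000
σ³ = μ₂^(3/2) = 2352.63700
γ₁ = μ₃/σ³ = 2788.716 / 2352.63700 ≈ 1.185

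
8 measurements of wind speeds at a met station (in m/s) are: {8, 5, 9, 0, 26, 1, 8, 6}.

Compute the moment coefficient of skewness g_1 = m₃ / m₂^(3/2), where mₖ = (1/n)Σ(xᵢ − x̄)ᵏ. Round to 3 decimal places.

1.510

x̄ = (8 + 5 + 9 + 0 + 26 + 1 + 8 + 6) / 8 = 7.8750
deviations (xᵢ − x̄): 0.1250, -2.8750, 1.1250, -7.8750, 18.1250, -6.8750, 0.1250, -1.8750
Σ(xᵢ − x̄)² = 450.8750 ⇒ m₂ = 450.8750/8 = 56.35938
Σ(xᵢ − x̄)³ = 5112.0938 ⇒ m₃ = 5112.0938/8 = 639.01172
m₂^(3/2) = 56.35938^(1.5) = 423.10607
g_1 = m₃ / m₂^(3/2) = 639.01172 / 423.10607 ≈ 1.510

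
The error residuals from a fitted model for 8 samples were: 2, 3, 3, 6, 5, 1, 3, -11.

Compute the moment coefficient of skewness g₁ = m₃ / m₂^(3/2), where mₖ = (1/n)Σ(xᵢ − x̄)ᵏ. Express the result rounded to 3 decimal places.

x̄ = (2 + 3 + 3 + 6 + 5 + 1 + 3 - 11) / 8 = 1.5000
deviations (xᵢ − x̄): 0.5000, 1.5000, 1.5000, 4.5000, 3.5000, -0.5000, 1.5000, -12.5000
Σ(xᵢ − x̄)² = 196.0000 ⇒ m₂ = 196.0000/8 = 24.50000
Σ(xᵢ − x̄)³ = -1809.0000 ⇒ m₃ = -1809.0000/8 = -226.12500
m₂^(3/2) = 24.50000^(1.5) = 121.26881
g₁ = m₃ / m₂^(3/2) = -226.12500 / 121.26881 ≈ -1.865

-1.865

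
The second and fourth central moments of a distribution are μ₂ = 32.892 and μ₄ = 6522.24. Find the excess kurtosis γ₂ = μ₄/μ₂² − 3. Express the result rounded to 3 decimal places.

3.029

μ₂² = 32.892² = 1081.88366
μ₄/μ₂² = 6522.24 / 1081.88366 = 6.02860
γ₂ = 6.02860 − 3 ≈ 3.029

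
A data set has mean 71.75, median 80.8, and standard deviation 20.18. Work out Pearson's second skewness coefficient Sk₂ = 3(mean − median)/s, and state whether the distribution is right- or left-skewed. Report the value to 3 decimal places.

Sk₂ = 3(71.75 − 80.8) / 20.18 = 3 × -9.0500 / 20.18
    = -27.1500 / 20.18 ≈ -1.345
Sk₂ < 0 ⇒ mean < median ⇒ left-skewed (negative skew).

-1.345, left-skewed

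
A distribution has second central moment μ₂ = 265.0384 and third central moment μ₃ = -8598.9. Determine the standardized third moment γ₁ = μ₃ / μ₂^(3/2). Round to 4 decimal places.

-1.9929

σ = √μ₂ = √265.0384 = 16.28000
σ³ = μ₂^(3/2) = 4314.82515
γ₁ = μ₃/σ³ = -8598.9 / 4314.82515 ≈ -1.9929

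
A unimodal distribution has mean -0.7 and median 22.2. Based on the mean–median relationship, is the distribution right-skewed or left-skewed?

left-skewed

mean − median = -0.7 − 22.2 = -22.9
mean < median ⇒ the longer tail is on the left ⇒ left-skewed (negatively skewed).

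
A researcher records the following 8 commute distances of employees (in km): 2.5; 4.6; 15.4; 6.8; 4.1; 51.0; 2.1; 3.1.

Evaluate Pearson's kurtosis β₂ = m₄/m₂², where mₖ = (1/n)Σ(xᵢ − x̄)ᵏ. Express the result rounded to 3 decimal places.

x̄ = 11.2000
Σ(xᵢ − x̄)² = 1939.1200 ⇒ m₂ = 242.39000
Σ(xᵢ − x̄)⁴ = 2531198.4868 ⇒ m₄ = 316399.81085
m₂² = 58752.91210
β₂ = m₄/m₂² = 316399.81085 / 58752.91210 ≈ 5.385

5.385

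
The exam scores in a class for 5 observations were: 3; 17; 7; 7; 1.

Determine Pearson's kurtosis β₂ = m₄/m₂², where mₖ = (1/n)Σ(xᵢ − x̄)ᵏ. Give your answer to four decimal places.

x̄ = 7.0000
Σ(xᵢ − x̄)² = 152.0000 ⇒ m₂ = 30.40000
Σ(xᵢ − x̄)⁴ = 11552.0000 ⇒ m₄ = 2310.40000
m₂² = 924.16000
β₂ = m₄/m₂² = 2310.40000 / 924.16000 ≈ 2.5000

2.5000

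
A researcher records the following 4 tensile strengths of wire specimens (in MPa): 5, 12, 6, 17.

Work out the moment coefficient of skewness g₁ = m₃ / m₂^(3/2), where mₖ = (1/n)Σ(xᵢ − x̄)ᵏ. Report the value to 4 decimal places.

x̄ = (5 + 12 + 6 + 17) / 4 = 10.0000
deviations (xᵢ − x̄): -5.0000, 2.0000, -4.0000, 7.0000
Σ(xᵢ − x̄)² = 94.0000 ⇒ m₂ = 94.0000/4 = 23.50000
Σ(xᵢ − x̄)³ = 162.0000 ⇒ m₃ = 162.0000/4 = 40.50000
m₂^(3/2) = 23.50000^(1.5) = 113.92048
g₁ = m₃ / m₂^(3/2) = 40.50000 / 113.92048 ≈ 0.3555

0.3555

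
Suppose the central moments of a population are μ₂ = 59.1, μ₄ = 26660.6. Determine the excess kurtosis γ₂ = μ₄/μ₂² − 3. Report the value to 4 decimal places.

μ₂² = 59.1² = 3492.81000
μ₄/μ₂² = 26660.6 / 3492.81000 = 7.63299
γ₂ = 7.63299 − 3 ≈ 4.6330

4.6330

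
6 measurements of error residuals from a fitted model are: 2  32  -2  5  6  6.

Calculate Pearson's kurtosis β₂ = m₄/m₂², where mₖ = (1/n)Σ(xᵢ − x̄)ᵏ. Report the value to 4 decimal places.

3.7831

x̄ = 8.1667
Σ(xᵢ − x̄)² = 728.8333 ⇒ m₂ = 121.47222
Σ(xᵢ − x̄)⁴ = 334929.8194 ⇒ m₄ = 55821.63657
m₂² = 14755.50077
β₂ = m₄/m₂² = 55821.63657 / 14755.50077 ≈ 3.7831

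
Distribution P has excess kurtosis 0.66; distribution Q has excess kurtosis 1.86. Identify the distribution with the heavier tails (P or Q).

Higher excess kurtosis ⇒ heavier tails relative to the normal distribution.
0.66 vs 1.86: the larger is 1.86, so Q has heavier tails.

Q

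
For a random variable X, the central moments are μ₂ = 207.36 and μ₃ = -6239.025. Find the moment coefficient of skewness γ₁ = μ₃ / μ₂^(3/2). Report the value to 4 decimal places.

σ = √μ₂ = √207.36 = 14.40000
σ³ = μ₂^(3/2) = 2985.98400
γ₁ = μ₃/σ³ = -6239.025 / 2985.98400 ≈ -2.0894

-2.0894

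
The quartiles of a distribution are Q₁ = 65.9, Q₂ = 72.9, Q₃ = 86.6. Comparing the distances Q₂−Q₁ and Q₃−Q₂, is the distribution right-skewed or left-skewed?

right-skewed

Q₂ − Q₁ = 7.0;  Q₃ − Q₂ = 13.7
Q₃ − Q₂ > Q₂ − Q₁ ⇒ the upper half is more spread out ⇒ right-skewed.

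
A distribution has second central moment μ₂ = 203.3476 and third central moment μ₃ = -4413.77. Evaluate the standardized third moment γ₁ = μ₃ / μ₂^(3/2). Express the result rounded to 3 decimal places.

σ = √μ₂ = √203.3476 = 14.26000
σ³ = μ₂^(3/2) = 2899.73678
γ₁ = μ₃/σ³ = -4413.77 / 2899.73678 ≈ -1.522

-1.522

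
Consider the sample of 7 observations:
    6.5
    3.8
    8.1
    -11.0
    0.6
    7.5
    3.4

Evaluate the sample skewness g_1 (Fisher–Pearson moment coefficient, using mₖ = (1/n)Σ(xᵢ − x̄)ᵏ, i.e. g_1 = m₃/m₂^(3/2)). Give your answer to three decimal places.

-1.420

x̄ = (6.5 + 3.8 + 8.1 - 11.0 + 0.6 + 7.5 + 3.4) / 7 = 2.7000
deviations (xᵢ − x̄): 3.8000, 1.1000, 5.4000, -13.7000, -2.1000, 4.8000, 0.7000
Σ(xᵢ − x̄)² = 260.4400 ⇒ m₂ = 260.4400/7 = 37.20571
Σ(xᵢ − x̄)³ = -2256.0120 ⇒ m₃ = -2256.0120/7 = -322.28743
m₂^(3/2) = 37.20571^(1.5) = 226.94179
g_1 = m₃ / m₂^(3/2) = -322.28743 / 226.94179 ≈ -1.420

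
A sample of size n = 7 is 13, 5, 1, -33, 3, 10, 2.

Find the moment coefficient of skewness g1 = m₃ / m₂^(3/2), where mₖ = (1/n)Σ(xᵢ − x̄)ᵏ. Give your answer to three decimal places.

-1.681

x̄ = (13 + 5 + 1 - 33 + 3 + 10 + 2) / 7 = 0.1429
deviations (xᵢ − x̄): 12.8571, 4.8571, 0.8571, -33.1429, 2.8571, 9.8571, 1.8571
Σ(xᵢ − x̄)² = 1396.8571 ⇒ m₂ = 1396.8571/7 = 199.55102
Σ(xᵢ − x̄)³ = -33177.6735 ⇒ m₃ = -33177.6735/7 = -4739.66764
m₂^(3/2) = 199.55102^(1.5) = 2818.90818
g1 = m₃ / m₂^(3/2) = -4739.66764 / 2818.90818 ≈ -1.681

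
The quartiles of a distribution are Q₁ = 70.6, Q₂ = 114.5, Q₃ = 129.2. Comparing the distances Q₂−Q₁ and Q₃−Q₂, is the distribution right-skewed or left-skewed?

Q₂ − Q₁ = 43.9;  Q₃ − Q₂ = 14.7
Q₂ − Q₁ > Q₃ − Q₂ ⇒ the lower half is more spread out ⇒ left-skewed.

left-skewed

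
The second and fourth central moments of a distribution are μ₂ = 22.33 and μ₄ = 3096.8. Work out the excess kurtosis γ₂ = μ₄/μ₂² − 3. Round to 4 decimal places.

μ₂² = 22.33² = 498.62890
μ₄/μ₂² = 3096.8 / 498.62890 = 6.21063
γ₂ = 6.21063 − 3 ≈ 3.2106

3.2106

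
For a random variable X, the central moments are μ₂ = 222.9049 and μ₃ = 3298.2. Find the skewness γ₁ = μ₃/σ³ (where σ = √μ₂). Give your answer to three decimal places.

0.991

σ = √μ₂ = √222.9049 = 14.93000
σ³ = μ₂^(3/2) = 3327.97016
γ₁ = μ₃/σ³ = 3298.2 / 3327.97016 ≈ 0.991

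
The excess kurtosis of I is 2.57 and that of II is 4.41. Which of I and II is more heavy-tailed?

II

Higher excess kurtosis ⇒ heavier tails relative to the normal distribution.
2.57 vs 4.41: the larger is 4.41, so II has heavier tails.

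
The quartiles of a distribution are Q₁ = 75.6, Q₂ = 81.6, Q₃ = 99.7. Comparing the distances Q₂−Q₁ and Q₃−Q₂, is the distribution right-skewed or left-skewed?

right-skewed

Q₂ − Q₁ = 6.0;  Q₃ − Q₂ = 18.1
Q₃ − Q₂ > Q₂ − Q₁ ⇒ the upper half is more spread out ⇒ right-skewed.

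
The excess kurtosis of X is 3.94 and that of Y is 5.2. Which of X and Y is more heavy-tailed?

Higher excess kurtosis ⇒ heavier tails relative to the normal distribution.
3.94 vs 5.2: the larger is 5.2, so Y has heavier tails.

Y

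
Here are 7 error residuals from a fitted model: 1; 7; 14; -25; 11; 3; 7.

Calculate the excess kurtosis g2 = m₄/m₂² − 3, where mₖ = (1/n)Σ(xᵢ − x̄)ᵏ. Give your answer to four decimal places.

1.1743

x̄ = 2.5714
Σ(xᵢ − x̄)² = 1003.7143 ⇒ m₂ = 143.38776
Σ(xᵢ − x̄)⁴ = 600760.9854 ⇒ m₄ = 85822.99792
m₂² = 20560.04831
g2 = m₄/m₂² − 3 = 4.17426 − 3 ≈ 1.1743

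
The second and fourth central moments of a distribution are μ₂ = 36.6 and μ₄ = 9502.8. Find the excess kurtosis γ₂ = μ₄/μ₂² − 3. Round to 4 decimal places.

4.0940

μ₂² = 36.6² = 1339.56000
μ₄/μ₂² = 9502.8 / 1339.56000 = 7.09397
γ₂ = 7.09397 − 3 ≈ 4.0940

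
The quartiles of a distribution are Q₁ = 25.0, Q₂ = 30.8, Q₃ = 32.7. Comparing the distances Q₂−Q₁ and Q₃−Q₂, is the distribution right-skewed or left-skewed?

Q₂ − Q₁ = 5.8;  Q₃ − Q₂ = 1.9
Q₂ − Q₁ > Q₃ − Q₂ ⇒ the lower half is more spread out ⇒ left-skewed.

left-skewed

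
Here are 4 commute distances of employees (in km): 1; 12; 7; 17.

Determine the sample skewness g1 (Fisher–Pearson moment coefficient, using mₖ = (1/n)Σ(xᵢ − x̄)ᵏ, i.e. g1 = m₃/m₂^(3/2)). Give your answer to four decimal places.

x̄ = (1 + 12 + 7 + 17) / 4 = 9.2500
deviations (xᵢ − x̄): -8.2500, 2.7500, -2.2500, 7.7500
Σ(xᵢ − x̄)² = 140.7500 ⇒ m₂ = 140.7500/4 = 35.18750
Σ(xᵢ − x̄)³ = -86.6250 ⇒ m₃ = -86.6250/4 = -21.65625
m₂^(3/2) = 35.18750^(1.5) = 208.72892
g1 = m₃ / m₂^(3/2) = -21.65625 / 208.72892 ≈ -0.1038

-0.1038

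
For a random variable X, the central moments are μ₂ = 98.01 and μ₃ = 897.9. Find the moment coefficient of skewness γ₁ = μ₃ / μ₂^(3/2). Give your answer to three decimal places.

0.925

σ = √μ₂ = √98.01 = 9.90000
σ³ = μ₂^(3/2) = 970.29900
γ₁ = μ₃/σ³ = 897.9 / 970.29900 ≈ 0.925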